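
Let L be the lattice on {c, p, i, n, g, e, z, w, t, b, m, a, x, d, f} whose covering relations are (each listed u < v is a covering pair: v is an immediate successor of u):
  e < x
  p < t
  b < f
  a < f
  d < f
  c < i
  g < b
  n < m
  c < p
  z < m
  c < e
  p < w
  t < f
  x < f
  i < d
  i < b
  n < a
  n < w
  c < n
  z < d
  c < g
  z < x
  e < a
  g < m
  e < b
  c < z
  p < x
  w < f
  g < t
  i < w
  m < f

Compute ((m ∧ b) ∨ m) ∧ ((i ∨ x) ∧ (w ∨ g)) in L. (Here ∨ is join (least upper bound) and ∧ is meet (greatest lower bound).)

m ∧ b = g
g ∨ m = m
i ∨ x = f
w ∨ g = f
f ∧ f = f
m ∧ f = m

m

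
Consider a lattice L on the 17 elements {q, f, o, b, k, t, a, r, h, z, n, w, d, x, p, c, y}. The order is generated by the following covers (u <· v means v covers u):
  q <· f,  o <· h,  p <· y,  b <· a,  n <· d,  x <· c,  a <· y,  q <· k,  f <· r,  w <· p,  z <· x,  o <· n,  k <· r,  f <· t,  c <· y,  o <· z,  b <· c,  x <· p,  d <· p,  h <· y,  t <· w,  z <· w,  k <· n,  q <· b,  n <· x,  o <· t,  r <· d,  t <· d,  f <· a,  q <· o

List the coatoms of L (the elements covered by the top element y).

a, c, h, p

The coatoms are exactly the elements covered by y: a, c, h, p.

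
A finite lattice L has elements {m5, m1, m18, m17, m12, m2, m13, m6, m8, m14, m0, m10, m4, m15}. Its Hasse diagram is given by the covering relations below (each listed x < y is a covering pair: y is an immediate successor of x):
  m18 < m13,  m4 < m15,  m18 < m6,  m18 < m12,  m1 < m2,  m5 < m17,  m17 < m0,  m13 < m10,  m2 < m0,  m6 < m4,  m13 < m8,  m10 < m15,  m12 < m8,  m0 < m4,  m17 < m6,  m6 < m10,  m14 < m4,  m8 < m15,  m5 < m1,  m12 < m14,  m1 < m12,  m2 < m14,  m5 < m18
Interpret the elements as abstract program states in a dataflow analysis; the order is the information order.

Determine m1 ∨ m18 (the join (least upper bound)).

Common upper bounds of {m1, m18}: m12, m14, m15, m4, m8.
The least among these is m12.

m12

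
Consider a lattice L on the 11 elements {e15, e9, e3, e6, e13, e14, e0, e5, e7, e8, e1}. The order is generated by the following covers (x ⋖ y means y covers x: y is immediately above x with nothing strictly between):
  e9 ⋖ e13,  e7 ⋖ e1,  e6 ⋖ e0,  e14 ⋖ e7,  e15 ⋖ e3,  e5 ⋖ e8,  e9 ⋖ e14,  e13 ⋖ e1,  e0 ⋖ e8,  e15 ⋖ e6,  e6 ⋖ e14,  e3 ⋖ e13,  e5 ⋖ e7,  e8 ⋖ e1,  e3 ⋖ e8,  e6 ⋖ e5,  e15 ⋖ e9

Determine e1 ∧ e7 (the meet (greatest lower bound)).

e7

Common lower bounds of {e1, e7}: e14, e15, e5, e6, e7, e9.
The greatest among these is e7.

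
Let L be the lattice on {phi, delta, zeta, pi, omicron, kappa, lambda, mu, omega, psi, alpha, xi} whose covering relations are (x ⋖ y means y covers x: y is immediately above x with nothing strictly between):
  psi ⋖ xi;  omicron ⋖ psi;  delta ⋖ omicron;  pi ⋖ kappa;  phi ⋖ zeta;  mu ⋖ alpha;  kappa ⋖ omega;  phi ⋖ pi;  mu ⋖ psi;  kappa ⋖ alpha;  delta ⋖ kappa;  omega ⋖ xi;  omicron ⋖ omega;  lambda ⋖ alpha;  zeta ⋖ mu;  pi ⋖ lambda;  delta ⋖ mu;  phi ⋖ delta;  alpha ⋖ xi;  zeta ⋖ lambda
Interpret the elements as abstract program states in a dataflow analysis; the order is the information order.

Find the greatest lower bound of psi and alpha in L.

mu

Common lower bounds of {psi, alpha}: delta, mu, phi, zeta.
The greatest among these is mu.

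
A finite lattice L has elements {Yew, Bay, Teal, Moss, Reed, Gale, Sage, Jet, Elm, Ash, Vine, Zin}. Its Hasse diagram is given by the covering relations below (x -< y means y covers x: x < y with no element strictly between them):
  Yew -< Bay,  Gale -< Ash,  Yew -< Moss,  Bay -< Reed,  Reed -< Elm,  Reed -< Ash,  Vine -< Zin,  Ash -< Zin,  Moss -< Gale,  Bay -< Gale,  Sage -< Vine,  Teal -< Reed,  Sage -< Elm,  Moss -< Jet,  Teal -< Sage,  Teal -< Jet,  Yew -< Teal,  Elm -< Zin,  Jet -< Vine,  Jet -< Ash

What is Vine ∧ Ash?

Common lower bounds of {Vine, Ash}: Jet, Moss, Teal, Yew.
The greatest among these is Jet.

Jet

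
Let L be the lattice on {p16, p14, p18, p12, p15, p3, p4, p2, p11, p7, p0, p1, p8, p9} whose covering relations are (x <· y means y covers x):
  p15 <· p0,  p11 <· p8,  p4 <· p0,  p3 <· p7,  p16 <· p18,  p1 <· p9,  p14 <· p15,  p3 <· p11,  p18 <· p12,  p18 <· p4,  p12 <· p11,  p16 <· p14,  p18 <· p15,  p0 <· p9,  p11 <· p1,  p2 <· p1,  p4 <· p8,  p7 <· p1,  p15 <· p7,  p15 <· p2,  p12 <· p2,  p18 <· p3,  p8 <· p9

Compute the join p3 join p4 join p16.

p8

Common upper bounds of {p3, p4, p16}: p8, p9.
The least among these is p8.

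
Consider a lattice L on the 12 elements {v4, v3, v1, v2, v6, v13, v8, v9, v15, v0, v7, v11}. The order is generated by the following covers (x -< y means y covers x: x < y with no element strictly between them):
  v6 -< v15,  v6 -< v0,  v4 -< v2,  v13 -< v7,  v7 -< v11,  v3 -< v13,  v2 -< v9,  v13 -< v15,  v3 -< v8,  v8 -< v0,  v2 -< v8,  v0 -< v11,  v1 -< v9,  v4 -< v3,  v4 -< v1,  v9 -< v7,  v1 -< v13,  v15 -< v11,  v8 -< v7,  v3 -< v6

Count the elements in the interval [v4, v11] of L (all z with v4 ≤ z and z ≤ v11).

The interval [v4, v11] = {v0, v1, v11, v13, v15, v2, v3, v4, v6, v7, v8, v9}, which has 12 elements.

12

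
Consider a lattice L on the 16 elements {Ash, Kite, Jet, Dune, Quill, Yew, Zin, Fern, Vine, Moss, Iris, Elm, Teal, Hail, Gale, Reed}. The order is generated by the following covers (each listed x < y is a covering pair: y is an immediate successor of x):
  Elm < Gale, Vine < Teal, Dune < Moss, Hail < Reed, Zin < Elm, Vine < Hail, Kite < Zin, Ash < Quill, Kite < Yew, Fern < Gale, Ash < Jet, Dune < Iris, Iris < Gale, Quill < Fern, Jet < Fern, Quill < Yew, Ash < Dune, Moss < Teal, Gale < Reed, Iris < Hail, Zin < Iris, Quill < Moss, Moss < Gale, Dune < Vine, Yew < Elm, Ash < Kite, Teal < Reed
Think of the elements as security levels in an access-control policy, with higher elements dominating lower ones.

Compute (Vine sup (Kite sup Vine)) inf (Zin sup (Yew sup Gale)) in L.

Kite ∨ Vine = Hail
Vine ∨ Hail = Hail
Yew ∨ Gale = Gale
Zin ∨ Gale = Gale
Hail ∧ Gale = Iris

Iris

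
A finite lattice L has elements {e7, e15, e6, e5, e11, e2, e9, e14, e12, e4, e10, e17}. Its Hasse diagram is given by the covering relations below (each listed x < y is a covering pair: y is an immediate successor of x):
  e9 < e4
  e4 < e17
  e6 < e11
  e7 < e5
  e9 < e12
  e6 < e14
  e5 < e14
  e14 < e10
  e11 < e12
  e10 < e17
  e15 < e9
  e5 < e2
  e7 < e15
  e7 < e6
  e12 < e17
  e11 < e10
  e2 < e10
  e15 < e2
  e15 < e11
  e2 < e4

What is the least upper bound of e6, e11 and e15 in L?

e11

Common upper bounds of {e6, e11, e15}: e10, e11, e12, e17.
The least among these is e11.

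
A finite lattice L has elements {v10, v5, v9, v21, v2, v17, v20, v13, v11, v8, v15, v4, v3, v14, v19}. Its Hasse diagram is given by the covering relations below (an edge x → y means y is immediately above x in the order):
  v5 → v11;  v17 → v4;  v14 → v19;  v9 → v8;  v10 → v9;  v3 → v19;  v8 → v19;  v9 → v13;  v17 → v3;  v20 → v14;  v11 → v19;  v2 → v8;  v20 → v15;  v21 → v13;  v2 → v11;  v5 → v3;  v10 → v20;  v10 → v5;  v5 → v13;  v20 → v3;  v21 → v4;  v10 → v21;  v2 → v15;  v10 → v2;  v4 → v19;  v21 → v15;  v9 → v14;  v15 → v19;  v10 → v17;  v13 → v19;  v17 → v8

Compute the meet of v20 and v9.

v10

Common lower bounds of {v20, v9}: v10.
The greatest among these is v10.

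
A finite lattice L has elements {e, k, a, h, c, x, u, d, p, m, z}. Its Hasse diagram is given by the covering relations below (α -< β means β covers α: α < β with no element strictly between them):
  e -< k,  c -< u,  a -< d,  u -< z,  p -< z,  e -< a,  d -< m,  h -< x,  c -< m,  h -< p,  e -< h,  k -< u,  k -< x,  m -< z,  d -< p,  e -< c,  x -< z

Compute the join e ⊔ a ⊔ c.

Common upper bounds of {e, a, c}: m, z.
The least among these is m.

m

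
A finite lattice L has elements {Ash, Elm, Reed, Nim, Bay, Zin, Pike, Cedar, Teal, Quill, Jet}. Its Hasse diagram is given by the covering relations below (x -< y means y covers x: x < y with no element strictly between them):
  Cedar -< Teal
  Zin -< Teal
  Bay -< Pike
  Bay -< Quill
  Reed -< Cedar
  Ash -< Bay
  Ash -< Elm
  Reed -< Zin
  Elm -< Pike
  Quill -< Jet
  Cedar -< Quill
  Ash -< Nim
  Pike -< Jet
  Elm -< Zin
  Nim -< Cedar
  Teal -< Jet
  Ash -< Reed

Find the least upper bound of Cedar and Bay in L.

Common upper bounds of {Cedar, Bay}: Jet, Quill.
The least among these is Quill.

Quill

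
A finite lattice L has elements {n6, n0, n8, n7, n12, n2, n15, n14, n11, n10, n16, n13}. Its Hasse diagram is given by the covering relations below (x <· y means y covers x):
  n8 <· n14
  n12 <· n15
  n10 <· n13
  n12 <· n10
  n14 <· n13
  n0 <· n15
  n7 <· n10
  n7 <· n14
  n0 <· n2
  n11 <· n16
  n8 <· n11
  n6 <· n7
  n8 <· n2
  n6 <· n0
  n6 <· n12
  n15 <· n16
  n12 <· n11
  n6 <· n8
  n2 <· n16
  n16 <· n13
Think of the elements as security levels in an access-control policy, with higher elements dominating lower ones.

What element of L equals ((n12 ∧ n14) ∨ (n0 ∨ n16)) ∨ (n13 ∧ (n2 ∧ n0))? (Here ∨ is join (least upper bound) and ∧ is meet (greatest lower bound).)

n16

n12 ∧ n14 = n6
n0 ∨ n16 = n16
n6 ∨ n16 = n16
n2 ∧ n0 = n0
n13 ∧ n0 = n0
n16 ∨ n0 = n16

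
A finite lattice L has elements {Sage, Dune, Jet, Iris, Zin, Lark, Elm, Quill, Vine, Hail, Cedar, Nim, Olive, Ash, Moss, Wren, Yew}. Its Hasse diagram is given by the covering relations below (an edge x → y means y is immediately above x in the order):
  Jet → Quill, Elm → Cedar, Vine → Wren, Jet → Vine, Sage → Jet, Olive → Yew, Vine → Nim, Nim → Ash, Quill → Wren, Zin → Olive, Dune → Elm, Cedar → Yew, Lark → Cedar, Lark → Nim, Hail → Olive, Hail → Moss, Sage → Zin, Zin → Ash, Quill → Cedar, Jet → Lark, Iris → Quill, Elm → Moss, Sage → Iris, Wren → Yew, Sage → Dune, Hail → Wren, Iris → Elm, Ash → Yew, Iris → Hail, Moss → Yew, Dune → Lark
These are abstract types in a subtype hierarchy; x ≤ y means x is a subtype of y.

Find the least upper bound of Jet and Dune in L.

Common upper bounds of {Jet, Dune}: Ash, Cedar, Lark, Nim, Yew.
The least among these is Lark.

Lark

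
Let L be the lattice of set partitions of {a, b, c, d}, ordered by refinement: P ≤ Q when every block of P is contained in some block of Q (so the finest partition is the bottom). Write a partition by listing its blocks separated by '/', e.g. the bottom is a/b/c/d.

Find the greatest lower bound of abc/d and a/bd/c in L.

Common lower bounds of {abc/d, a/bd/c}: a/b/c/d.
The greatest among these is a/b/c/d.

a/b/c/d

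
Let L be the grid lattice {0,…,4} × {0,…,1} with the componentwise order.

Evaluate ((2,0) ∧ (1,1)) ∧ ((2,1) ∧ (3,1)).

(1,0)

(2,0) ∧ (1,1) = (1,0)
(2,1) ∧ (3,1) = (2,1)
(1,0) ∧ (2,1) = (1,0)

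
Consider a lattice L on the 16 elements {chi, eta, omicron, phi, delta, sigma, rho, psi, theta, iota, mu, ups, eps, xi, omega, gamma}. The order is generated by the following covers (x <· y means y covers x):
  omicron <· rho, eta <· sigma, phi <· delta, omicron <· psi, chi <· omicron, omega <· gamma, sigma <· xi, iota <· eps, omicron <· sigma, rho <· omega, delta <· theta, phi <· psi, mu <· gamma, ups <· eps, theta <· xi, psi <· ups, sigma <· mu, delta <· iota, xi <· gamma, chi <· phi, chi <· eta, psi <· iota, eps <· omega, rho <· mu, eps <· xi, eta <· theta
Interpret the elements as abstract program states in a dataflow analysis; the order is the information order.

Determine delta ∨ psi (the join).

iota

Common upper bounds of {delta, psi}: eps, gamma, iota, omega, xi.
The least among these is iota.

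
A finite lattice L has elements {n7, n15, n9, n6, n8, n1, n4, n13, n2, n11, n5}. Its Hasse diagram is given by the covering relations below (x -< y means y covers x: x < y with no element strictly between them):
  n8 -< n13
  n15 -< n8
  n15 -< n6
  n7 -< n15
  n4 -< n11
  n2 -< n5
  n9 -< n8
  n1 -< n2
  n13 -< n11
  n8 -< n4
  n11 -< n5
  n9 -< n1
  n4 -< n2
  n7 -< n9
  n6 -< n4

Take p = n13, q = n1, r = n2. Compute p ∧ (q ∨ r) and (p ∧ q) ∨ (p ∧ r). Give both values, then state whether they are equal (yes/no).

q ∨ r = n2, so p ∧ (q ∨ r) = n13 ∧ n2 = n8.
p ∧ q = n9 and p ∧ r = n8, so (p ∧ q) ∨ (p ∧ r) = n9 ∨ n8 = n8.
Equal: yes.

n8; n8; yes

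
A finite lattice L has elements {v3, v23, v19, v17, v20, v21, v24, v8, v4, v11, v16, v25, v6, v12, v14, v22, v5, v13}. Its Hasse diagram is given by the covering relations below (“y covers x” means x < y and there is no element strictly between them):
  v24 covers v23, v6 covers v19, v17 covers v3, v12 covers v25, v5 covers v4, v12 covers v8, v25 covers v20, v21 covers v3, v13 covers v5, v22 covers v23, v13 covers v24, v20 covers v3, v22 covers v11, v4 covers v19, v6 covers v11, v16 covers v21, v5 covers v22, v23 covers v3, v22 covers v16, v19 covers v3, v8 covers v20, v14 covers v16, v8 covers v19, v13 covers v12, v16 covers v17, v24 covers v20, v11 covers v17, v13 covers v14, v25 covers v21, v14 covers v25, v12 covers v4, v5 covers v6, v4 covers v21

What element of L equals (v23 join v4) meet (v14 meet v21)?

v23 ∨ v4 = v5
v14 ∧ v21 = v21
v5 ∧ v21 = v21

v21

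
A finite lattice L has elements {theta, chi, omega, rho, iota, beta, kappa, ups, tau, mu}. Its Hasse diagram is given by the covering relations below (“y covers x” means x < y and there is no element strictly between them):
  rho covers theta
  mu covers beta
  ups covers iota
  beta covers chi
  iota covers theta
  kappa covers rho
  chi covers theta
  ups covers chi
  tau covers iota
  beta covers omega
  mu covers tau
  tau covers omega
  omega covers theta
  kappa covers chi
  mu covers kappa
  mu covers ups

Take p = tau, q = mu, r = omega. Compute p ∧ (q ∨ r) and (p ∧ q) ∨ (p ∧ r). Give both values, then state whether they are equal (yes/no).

tau; tau; yes

q ∨ r = mu, so p ∧ (q ∨ r) = tau ∧ mu = tau.
p ∧ q = tau and p ∧ r = omega, so (p ∧ q) ∨ (p ∧ r) = tau ∨ omega = tau.
Equal: yes.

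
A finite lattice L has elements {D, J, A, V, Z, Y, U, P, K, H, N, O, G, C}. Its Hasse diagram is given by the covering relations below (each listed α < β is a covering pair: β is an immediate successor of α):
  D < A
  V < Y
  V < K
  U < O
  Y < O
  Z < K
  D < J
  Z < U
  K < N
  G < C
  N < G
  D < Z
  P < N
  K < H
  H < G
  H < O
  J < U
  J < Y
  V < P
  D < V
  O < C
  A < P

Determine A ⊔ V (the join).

Common upper bounds of {A, V}: C, G, N, P.
The least among these is P.

P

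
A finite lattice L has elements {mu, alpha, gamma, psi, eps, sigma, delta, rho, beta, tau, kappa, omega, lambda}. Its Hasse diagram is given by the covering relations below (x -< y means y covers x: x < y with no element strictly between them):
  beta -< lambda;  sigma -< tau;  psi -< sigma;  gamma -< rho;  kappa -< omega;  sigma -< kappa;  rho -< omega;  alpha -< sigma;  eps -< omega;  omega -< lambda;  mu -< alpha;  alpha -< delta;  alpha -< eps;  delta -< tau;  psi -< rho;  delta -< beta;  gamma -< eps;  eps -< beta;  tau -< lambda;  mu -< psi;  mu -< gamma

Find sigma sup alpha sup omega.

omega

Common upper bounds of {sigma, alpha, omega}: lambda, omega.
The least among these is omega.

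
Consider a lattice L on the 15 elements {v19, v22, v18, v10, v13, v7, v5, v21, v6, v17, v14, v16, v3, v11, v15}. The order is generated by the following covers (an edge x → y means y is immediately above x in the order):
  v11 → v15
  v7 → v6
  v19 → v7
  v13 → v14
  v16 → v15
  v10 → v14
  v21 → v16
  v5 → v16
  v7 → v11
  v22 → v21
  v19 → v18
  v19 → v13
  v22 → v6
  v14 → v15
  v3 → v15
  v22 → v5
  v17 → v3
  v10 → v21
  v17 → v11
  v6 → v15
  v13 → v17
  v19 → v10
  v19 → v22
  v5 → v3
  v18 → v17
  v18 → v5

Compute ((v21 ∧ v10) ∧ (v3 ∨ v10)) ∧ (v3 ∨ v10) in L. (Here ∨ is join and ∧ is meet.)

v10

v21 ∧ v10 = v10
v3 ∨ v10 = v15
v10 ∧ v15 = v10
v3 ∨ v10 = v15
v10 ∧ v15 = v10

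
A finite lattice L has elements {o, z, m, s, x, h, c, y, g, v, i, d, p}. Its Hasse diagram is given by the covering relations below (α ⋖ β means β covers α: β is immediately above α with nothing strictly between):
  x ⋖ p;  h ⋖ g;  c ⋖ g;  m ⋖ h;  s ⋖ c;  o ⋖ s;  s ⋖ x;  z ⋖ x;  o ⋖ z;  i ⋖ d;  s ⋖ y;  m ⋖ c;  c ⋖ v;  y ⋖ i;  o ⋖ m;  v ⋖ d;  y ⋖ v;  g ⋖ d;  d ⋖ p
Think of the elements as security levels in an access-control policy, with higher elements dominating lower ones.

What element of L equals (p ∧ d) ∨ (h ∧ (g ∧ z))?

p ∧ d = d
g ∧ z = o
h ∧ o = o
d ∨ o = d

d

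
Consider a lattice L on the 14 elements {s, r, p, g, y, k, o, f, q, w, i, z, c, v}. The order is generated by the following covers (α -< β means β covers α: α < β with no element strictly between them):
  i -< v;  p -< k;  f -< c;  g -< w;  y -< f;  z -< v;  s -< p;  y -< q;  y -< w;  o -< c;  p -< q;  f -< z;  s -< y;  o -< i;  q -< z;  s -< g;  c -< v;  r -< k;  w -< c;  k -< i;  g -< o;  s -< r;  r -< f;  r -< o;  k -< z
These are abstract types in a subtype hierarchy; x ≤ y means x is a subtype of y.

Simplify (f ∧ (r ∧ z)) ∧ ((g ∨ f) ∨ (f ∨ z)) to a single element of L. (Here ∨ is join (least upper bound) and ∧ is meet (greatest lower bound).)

r

r ∧ z = r
f ∧ r = r
g ∨ f = c
f ∨ z = z
c ∨ z = v
r ∧ v = r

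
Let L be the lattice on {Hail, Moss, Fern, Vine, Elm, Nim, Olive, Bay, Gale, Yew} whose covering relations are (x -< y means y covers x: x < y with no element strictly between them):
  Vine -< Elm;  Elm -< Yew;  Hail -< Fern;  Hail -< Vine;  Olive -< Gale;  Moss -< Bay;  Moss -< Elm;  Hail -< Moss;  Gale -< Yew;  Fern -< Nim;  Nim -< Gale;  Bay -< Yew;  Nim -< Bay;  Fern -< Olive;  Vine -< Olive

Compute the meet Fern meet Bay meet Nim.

Common lower bounds of {Fern, Bay, Nim}: Fern, Hail.
The greatest among these is Fern.

Fern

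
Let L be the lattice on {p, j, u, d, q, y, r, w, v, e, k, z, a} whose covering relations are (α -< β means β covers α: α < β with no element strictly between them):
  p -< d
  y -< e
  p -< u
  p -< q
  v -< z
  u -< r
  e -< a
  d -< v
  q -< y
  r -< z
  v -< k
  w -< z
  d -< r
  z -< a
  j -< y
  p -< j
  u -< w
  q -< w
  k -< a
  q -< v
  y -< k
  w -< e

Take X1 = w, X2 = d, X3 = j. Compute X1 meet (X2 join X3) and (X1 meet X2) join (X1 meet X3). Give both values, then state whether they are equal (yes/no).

X2 join X3 = k, so X1 meet (X2 join X3) = w meet k = q.
X1 meet X2 = p and X1 meet X3 = p, so (X1 meet X2) join (X1 meet X3) = p join p = p.
Equal: no.

q; p; no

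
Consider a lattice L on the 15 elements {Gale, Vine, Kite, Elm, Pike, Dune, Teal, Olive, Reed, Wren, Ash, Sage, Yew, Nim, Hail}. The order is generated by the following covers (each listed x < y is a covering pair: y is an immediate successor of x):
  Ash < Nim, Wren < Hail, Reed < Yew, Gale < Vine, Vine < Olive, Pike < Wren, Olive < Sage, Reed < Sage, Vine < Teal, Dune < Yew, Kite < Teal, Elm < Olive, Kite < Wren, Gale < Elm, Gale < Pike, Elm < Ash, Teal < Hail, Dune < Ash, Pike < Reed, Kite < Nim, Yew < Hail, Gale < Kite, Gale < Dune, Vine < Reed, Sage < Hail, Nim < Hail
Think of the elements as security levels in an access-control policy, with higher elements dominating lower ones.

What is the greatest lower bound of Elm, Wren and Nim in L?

Gale

Common lower bounds of {Elm, Wren, Nim}: Gale.
The greatest among these is Gale.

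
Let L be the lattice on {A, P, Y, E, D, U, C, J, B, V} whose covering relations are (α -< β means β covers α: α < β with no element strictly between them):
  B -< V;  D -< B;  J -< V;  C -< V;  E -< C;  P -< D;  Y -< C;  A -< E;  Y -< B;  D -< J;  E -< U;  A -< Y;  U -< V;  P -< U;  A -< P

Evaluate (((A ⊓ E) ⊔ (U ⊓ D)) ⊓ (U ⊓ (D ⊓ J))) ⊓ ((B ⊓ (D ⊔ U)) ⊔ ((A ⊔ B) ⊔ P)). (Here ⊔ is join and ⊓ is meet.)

P

A ∧ E = A
U ∧ D = P
A ∨ P = P
D ∧ J = D
U ∧ D = P
P ∧ P = P
D ∨ U = V
B ∧ V = B
A ∨ B = B
B ∨ P = B
B ∨ B = B
P ∧ B = P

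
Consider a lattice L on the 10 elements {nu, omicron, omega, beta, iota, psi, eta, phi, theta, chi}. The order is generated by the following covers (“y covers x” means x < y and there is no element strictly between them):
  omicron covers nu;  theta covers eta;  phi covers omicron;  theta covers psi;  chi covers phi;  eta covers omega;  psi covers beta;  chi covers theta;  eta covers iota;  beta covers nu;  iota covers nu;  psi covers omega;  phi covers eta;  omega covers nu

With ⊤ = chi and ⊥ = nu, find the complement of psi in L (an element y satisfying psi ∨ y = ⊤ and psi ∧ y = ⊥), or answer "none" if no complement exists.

omicron

Need y with psi ∨ y = chi and psi ∧ y = nu.
Checking each element gives: omicron.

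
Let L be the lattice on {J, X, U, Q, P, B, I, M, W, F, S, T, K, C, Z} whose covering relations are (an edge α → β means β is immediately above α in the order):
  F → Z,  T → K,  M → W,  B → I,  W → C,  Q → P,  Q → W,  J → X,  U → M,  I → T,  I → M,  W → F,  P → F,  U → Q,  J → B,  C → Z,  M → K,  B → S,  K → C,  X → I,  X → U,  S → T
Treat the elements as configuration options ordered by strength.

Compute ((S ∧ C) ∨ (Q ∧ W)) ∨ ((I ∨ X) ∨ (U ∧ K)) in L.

S ∧ C = S
Q ∧ W = Q
S ∨ Q = C
I ∨ X = I
U ∧ K = U
I ∨ U = M
C ∨ M = C

C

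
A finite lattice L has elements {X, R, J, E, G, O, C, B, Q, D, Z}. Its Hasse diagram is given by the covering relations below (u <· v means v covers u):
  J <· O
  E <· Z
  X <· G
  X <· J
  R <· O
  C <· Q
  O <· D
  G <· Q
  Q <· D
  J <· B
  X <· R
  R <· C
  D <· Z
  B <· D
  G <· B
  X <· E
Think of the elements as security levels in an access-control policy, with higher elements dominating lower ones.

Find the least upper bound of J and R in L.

Common upper bounds of {J, R}: D, O, Z.
The least among these is O.

O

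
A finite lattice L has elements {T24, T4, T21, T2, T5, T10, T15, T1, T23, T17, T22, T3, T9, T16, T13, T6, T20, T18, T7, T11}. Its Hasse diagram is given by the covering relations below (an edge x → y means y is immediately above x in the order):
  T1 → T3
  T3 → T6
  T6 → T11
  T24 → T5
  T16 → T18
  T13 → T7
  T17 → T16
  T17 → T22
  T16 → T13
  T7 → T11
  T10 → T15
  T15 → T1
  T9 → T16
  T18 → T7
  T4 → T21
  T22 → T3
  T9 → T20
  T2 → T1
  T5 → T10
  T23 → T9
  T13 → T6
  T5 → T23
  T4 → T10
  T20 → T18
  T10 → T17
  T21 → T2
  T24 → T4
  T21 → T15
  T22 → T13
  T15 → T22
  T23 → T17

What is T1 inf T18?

Common lower bounds of {T1, T18}: T10, T24, T4, T5.
The greatest among these is T10.

T10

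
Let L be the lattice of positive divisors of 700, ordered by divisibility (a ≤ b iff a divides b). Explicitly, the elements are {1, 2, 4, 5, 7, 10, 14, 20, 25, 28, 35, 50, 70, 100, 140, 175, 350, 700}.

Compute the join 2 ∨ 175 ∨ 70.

In the divisibility order, the join is the least common multiple: lcm(2, 175, 70) = 350.

350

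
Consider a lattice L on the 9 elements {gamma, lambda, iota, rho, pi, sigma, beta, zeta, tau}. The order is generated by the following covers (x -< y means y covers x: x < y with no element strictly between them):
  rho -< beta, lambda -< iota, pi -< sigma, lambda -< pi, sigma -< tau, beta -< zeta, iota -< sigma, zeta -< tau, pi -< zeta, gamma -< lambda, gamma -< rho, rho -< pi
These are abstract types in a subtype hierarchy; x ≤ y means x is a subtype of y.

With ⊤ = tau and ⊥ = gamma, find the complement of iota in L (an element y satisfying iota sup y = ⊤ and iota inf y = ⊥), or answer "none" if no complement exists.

beta

Need y with iota ∨ y = tau and iota ∧ y = gamma.
Checking each element gives: beta.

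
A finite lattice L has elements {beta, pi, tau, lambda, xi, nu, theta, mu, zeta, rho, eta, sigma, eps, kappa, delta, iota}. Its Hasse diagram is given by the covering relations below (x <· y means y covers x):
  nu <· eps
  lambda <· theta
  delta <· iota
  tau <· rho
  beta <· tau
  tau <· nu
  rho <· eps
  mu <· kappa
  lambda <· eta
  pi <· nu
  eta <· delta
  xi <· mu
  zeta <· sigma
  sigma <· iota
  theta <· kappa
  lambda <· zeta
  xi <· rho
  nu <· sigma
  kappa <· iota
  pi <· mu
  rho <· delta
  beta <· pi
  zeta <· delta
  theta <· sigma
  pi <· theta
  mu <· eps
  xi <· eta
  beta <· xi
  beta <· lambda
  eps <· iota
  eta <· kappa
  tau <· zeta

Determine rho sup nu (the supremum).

eps

Common upper bounds of {rho, nu}: eps, iota.
The least among these is eps.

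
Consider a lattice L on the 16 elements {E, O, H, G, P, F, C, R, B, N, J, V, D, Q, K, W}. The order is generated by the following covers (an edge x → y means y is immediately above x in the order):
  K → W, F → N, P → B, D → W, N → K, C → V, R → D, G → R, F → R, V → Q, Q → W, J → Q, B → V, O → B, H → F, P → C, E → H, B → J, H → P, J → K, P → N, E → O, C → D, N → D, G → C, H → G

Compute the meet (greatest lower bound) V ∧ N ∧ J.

Common lower bounds of {V, N, J}: E, H, P.
The greatest among these is P.

P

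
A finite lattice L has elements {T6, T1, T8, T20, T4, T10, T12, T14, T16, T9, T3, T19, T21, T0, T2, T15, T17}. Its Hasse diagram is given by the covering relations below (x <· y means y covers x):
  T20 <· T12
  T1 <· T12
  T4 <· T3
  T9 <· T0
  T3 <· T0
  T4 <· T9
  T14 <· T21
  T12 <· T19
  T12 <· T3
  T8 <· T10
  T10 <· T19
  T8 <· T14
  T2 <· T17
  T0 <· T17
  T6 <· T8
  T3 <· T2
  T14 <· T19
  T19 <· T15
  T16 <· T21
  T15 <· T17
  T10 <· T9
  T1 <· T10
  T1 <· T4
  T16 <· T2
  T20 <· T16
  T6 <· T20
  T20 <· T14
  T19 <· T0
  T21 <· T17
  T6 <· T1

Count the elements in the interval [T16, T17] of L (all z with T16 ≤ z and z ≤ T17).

4

The interval [T16, T17] = {T16, T17, T2, T21}, which has 4 elements.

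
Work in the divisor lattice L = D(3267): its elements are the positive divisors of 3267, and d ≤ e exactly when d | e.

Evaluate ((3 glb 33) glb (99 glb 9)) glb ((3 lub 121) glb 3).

3

3 ∧ 33 = 3
99 ∧ 9 = 9
3 ∧ 9 = 3
3 ∨ 121 = 363
363 ∧ 3 = 3
3 ∧ 3 = 3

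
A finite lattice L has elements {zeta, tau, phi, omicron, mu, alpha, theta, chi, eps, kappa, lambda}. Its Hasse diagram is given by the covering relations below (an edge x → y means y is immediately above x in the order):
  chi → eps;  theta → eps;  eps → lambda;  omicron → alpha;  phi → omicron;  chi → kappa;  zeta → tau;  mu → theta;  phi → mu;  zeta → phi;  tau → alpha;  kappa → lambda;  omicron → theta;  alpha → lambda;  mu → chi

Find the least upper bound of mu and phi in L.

mu

Common upper bounds of {mu, phi}: chi, eps, kappa, lambda, mu, theta.
The least among these is mu.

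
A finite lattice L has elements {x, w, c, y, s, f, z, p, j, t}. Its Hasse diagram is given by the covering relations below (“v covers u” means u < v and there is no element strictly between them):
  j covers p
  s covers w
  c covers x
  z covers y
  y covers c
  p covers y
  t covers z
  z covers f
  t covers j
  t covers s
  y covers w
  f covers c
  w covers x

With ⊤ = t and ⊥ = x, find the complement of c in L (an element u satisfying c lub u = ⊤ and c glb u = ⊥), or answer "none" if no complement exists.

Need u with c ∨ u = t and c ∧ u = x.
Checking each element gives: s.

s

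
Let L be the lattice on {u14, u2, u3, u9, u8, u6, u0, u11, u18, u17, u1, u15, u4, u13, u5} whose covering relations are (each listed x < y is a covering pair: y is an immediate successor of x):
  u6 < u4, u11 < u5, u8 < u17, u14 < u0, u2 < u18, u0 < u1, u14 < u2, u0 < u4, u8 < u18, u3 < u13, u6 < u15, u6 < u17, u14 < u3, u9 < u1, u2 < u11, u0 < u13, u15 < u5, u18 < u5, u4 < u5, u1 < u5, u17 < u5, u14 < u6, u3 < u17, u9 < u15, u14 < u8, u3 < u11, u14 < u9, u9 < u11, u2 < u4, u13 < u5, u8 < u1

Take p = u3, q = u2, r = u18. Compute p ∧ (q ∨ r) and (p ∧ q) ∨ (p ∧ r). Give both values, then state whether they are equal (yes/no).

u14; u14; yes

q ∨ r = u18, so p ∧ (q ∨ r) = u3 ∧ u18 = u14.
p ∧ q = u14 and p ∧ r = u14, so (p ∧ q) ∨ (p ∧ r) = u14 ∨ u14 = u14.
Equal: yes.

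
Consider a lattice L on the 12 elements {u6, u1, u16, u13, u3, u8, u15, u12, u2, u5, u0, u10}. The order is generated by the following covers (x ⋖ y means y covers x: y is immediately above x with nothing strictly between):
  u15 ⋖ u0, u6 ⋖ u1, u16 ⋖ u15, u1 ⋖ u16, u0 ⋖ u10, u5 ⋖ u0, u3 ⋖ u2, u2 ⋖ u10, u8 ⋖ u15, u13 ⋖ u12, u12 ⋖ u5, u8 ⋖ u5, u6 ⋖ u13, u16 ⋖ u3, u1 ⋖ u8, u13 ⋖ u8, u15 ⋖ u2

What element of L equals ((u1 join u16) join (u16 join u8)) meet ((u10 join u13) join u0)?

u1 ∨ u16 = u16
u16 ∨ u8 = u15
u16 ∨ u15 = u15
u10 ∨ u13 = u10
u10 ∨ u0 = u10
u15 ∧ u10 = u15

u15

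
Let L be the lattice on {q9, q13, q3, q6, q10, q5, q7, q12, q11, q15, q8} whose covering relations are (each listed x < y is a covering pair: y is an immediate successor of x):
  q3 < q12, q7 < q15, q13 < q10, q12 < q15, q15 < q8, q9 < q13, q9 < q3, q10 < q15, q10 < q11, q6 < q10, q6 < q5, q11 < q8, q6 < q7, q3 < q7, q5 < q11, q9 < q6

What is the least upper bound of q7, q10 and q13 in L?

Common upper bounds of {q7, q10, q13}: q15, q8.
The least among these is q15.

q15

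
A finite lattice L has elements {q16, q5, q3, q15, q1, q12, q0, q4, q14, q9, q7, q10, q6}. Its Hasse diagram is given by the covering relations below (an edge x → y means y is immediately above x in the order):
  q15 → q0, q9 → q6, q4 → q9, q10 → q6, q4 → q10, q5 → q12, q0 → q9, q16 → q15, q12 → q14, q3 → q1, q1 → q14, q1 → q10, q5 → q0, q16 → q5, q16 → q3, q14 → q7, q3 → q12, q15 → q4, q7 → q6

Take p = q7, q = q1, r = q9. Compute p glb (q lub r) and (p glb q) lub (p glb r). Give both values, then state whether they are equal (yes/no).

q lub r = q6, so p glb (q lub r) = q7 glb q6 = q7.
p glb q = q1 and p glb r = q5, so (p glb q) lub (p glb r) = q1 lub q5 = q14.
Equal: no.

q7; q14; no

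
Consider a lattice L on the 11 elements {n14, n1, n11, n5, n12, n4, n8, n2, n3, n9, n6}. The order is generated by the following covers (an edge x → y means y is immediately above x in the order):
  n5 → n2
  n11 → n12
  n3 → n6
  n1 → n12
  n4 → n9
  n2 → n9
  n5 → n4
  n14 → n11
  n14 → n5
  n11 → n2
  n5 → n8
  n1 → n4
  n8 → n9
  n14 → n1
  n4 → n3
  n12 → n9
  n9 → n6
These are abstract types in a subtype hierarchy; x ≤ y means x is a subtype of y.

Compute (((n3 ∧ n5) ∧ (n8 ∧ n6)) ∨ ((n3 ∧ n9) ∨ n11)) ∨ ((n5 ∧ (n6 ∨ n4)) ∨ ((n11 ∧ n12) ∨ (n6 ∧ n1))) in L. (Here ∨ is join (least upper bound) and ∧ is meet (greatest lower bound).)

n3 ∧ n5 = n5
n8 ∧ n6 = n8
n5 ∧ n8 = n5
n3 ∧ n9 = n4
n4 ∨ n11 = n9
n5 ∨ n9 = n9
n6 ∨ n4 = n6
n5 ∧ n6 = n5
n11 ∧ n12 = n11
n6 ∧ n1 = n1
n11 ∨ n1 = n12
n5 ∨ n12 = n9
n9 ∨ n9 = n9

n9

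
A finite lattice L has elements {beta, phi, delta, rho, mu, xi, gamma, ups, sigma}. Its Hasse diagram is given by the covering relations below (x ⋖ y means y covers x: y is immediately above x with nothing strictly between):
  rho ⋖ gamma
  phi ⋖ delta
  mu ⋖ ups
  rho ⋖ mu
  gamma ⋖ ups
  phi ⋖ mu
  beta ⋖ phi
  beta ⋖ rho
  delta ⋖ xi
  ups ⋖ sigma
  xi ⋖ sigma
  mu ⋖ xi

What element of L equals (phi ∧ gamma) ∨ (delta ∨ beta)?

delta

phi ∧ gamma = beta
delta ∨ beta = delta
beta ∨ delta = delta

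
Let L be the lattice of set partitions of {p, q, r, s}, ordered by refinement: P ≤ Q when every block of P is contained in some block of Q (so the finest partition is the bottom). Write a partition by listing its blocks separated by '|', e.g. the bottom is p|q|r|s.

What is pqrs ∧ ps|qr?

ps|qr

The meet (common refinement) of pqrs and ps|qr intersects blocks pairwise, giving ps|qr.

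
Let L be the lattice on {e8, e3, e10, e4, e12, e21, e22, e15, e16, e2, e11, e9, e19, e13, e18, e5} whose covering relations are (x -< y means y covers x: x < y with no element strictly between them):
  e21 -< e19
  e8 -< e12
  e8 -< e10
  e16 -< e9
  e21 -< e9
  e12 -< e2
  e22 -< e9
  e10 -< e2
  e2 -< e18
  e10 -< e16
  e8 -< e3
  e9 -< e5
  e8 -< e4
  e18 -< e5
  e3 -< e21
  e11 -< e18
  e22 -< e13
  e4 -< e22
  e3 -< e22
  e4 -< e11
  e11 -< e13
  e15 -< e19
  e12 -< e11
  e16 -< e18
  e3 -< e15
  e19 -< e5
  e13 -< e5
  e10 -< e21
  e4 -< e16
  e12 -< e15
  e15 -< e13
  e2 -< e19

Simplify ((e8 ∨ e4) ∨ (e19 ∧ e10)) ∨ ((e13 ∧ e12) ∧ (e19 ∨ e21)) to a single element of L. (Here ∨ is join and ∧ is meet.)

e18

e8 ∨ e4 = e4
e19 ∧ e10 = e10
e4 ∨ e10 = e16
e13 ∧ e12 = e12
e19 ∨ e21 = e19
e12 ∧ e19 = e12
e16 ∨ e12 = e18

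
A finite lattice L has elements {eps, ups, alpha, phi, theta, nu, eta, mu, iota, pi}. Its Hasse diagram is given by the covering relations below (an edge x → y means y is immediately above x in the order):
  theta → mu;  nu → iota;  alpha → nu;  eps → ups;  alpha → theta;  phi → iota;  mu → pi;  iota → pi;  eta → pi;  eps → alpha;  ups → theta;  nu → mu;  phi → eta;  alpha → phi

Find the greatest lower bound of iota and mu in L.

Common lower bounds of {iota, mu}: alpha, eps, nu.
The greatest among these is nu.

nu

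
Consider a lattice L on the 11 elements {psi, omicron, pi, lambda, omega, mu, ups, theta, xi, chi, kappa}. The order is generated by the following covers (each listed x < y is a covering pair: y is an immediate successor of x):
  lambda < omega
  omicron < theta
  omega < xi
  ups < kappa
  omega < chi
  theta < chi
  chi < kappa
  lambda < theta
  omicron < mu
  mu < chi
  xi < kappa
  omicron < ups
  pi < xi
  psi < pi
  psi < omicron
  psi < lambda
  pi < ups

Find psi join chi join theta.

chi

Common upper bounds of {psi, chi, theta}: chi, kappa.
The least among these is chi.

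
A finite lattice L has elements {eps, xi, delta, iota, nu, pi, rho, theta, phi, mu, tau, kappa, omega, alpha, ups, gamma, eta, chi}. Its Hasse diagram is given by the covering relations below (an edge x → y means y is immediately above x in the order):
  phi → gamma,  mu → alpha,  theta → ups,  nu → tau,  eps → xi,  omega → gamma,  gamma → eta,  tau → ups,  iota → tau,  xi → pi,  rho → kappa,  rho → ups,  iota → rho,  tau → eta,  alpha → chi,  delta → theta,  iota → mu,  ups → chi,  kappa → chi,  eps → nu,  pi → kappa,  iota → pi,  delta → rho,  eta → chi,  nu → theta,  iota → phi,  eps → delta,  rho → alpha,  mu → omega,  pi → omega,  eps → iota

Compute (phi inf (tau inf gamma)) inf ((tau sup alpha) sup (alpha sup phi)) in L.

iota

tau ∧ gamma = iota
phi ∧ iota = iota
tau ∨ alpha = chi
alpha ∨ phi = chi
chi ∨ chi = chi
iota ∧ chi = iota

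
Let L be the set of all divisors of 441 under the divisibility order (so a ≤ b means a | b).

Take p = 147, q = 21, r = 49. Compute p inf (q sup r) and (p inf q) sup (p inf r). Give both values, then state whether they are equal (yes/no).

q sup r = 147, so p inf (q sup r) = 147 inf 147 = 147.
p inf q = 21 and p inf r = 49, so (p inf q) sup (p inf r) = 21 sup 49 = 147.
Equal: yes.

147; 147; yes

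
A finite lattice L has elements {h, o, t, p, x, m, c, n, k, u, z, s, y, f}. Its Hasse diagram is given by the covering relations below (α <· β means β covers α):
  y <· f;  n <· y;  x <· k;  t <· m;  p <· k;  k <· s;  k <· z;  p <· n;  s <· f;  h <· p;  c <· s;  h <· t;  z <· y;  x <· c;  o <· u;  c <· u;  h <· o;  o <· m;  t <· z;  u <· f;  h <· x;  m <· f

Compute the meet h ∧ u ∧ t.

Common lower bounds of {h, u, t}: h.
The greatest among these is h.

h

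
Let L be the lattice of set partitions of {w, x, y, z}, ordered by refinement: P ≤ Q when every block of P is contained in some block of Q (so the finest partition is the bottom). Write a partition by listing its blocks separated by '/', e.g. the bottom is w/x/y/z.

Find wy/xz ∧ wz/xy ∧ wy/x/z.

w/x/y/z

Common lower bounds of {wy/xz, wz/xy, wy/x/z}: w/x/y/z.
The greatest among these is w/x/y/z.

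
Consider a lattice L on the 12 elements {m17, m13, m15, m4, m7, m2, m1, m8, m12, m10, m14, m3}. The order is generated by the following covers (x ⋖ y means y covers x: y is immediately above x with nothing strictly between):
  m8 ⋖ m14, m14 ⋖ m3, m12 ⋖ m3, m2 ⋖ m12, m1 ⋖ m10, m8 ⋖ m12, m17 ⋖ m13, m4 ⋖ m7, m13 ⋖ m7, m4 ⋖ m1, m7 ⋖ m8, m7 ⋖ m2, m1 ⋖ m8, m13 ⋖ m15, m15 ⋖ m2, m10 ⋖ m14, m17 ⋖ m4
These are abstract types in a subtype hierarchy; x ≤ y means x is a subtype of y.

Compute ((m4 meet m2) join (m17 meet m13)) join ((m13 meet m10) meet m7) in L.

m4

m4 ∧ m2 = m4
m17 ∧ m13 = m17
m4 ∨ m17 = m4
m13 ∧ m10 = m17
m17 ∧ m7 = m17
m4 ∨ m17 = m4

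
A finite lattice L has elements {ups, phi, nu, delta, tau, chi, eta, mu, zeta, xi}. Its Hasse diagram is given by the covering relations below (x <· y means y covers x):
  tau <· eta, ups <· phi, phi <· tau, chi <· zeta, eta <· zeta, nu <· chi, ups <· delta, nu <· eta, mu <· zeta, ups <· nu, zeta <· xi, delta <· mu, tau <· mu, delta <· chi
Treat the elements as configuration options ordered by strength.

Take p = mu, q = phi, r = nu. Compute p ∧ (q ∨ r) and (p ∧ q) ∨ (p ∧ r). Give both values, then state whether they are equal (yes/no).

q ∨ r = eta, so p ∧ (q ∨ r) = mu ∧ eta = tau.
p ∧ q = phi and p ∧ r = ups, so (p ∧ q) ∨ (p ∧ r) = phi ∨ ups = phi.
Equal: no.

tau; phi; no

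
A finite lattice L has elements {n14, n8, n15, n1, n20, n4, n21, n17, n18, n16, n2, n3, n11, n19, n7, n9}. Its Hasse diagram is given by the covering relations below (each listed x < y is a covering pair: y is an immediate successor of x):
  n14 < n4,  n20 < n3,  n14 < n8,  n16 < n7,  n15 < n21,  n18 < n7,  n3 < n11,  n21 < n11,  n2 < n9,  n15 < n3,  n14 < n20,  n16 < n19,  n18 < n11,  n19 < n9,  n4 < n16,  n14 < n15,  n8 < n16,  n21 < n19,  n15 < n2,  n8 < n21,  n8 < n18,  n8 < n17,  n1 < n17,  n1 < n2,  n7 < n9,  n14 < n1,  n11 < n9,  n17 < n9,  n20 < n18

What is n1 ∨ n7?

n9

Common upper bounds of {n1, n7}: n9.
The least among these is n9.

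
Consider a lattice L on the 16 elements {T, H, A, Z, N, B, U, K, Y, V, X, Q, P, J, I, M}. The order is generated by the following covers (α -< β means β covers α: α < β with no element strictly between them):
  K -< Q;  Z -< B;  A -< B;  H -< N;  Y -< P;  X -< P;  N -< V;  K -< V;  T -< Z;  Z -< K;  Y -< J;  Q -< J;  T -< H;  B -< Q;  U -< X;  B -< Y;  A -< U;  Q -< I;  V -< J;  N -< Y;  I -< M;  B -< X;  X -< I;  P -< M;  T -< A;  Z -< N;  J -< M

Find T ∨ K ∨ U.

I

Common upper bounds of {T, K, U}: I, M.
The least among these is I.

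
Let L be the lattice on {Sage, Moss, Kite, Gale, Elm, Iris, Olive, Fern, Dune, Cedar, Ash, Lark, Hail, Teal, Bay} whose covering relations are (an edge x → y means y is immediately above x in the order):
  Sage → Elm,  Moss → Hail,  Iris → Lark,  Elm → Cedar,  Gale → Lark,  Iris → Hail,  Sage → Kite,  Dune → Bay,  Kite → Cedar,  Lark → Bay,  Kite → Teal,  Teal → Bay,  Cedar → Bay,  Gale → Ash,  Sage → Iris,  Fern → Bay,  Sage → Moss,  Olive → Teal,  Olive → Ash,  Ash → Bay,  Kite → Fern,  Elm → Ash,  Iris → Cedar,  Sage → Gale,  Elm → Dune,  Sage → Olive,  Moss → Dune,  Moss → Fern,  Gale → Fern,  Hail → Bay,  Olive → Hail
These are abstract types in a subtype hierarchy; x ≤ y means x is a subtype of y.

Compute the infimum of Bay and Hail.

Common lower bounds of {Bay, Hail}: Hail, Iris, Moss, Olive, Sage.
The greatest among these is Hail.

Hail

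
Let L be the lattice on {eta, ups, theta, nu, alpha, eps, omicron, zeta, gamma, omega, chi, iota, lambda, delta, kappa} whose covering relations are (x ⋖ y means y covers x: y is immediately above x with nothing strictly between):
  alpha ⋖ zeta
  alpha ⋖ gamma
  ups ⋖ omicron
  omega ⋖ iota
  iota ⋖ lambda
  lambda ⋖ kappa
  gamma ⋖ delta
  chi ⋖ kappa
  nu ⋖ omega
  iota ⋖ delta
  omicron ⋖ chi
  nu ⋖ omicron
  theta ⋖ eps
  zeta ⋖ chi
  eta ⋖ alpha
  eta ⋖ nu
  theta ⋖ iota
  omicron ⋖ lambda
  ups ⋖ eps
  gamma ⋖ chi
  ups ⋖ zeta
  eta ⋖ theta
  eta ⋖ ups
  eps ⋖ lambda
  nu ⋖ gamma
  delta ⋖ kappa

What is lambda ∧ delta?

Common lower bounds of {lambda, delta}: eta, iota, nu, omega, theta.
The greatest among these is iota.

iota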